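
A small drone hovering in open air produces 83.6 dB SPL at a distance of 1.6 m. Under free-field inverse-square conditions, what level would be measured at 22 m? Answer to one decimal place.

Inverse-square spreading gives ΔL = −20·log₁₀(d₂/d₁).
ΔL = −20·log₁₀(22/1.6) = -22.77 dB, so L₂ = 83.6 + (-22.77) = 60.8 dB SPL.

60.8 dB SPL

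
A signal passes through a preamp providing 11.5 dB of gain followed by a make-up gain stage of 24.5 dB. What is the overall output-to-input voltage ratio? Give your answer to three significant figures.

Net gain = 11.5 + 24.5 = 36.0 dB.
Voltage ratio = 10^(36.0/20) = 63.1.

63.1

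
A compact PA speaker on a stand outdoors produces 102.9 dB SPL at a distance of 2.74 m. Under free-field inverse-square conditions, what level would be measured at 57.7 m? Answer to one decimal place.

76.4 dB SPL

For a point source in a free field, ΔL = −20·log₁₀(d₂/d₁).
ΔL = −20·log₁₀(57.7/2.74) = -26.47 dB, so L₂ = 102.9 + (-26.47) = 76.4 dB SPL.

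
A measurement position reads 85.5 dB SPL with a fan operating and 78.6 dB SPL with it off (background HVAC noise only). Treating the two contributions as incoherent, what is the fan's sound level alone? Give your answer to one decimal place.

Subtract intensities: L_src = 10·log₁₀(10^(L_total/10) − 10^(L_bg/10)).
L_src = 10·log₁₀(10^(85.5/10) − 10^(78.6/10)) = 10·log₁₀(282400000) = 84.5 dB SPL.

84.5 dB SPL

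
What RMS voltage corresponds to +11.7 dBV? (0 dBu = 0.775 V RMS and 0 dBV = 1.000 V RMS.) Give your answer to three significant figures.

3.85 V

V = 1.000 V × 10^(+11.7/20).
= 1.000 × 3.846 = 3.85 V.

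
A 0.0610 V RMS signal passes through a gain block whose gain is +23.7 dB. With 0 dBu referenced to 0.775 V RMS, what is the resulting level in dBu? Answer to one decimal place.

Input level: 20·log₁₀(0.0610/0.775) = -22.08 dBu.
Output: -22.08 + 23.7 = +1.6 dBu.

+1.6 dBu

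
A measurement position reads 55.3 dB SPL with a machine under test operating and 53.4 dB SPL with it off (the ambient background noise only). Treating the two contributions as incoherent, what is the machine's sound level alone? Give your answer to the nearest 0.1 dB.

50.8 dB SPL

Background correction is a power subtraction:
L_src = 10·log₁₀(10^(55.3/10) − 10^(53.4/10)) = 10·log₁₀(120100) = 50.8 dB SPL.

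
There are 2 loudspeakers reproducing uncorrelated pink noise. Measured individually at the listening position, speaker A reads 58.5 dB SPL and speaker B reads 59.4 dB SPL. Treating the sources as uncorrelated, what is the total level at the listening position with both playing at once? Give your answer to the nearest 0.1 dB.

62.0 dB SPL

Incoherent sources sum as intensities:
L_total = 10·log₁₀(10^(58.5/10) + 10^(59.4/10)) = 10·log₁₀(1579000) = 62.0 dB SPL.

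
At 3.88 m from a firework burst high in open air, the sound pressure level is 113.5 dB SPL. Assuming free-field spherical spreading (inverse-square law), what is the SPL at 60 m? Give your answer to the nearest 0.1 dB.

89.7 dB SPL

Inverse-square spreading gives ΔL = −20·log₁₀(d₂/d₁).
ΔL = −20·log₁₀(60/3.88) = -23.79 dB, so L₂ = 113.5 + (-23.79) = 89.7 dB SPL.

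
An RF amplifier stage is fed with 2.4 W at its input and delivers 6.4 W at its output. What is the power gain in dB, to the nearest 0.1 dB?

Power is a power quantity, so gain = 10·log₁₀(P_out/P_in).
10·log₁₀(6.4/2.4) = 10·log₁₀(2.667) = 4.3 dB.

4.3 dB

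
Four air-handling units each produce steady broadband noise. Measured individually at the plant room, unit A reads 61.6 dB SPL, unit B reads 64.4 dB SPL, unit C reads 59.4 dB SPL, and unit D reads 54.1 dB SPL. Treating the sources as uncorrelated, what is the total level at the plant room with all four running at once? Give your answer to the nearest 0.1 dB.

Uncorrelated sources add in intensity (power), not in dB.
L_total = 10·log₁₀(10^(61.6/10) + 10^(64.4/10) + 10^(59.4/10) + 10^(54.1/10)) = 10·log₁₀(5328000) = 67.3 dB SPL.

67.3 dB SPL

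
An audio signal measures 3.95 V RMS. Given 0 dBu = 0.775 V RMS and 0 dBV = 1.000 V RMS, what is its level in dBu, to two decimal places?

+14.15 dBu

dBu = 20·log₁₀(V / 0.775 V).
20·log₁₀(3.95/0.775) = +14.15 dBu.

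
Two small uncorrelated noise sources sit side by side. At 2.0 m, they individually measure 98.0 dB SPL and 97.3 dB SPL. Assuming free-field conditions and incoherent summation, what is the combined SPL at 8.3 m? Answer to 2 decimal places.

88.31 dB SPL

Combined at 2.0 m: 10·log₁₀(10^(98.0/10)+10^(97.3/10)) = 100.674 dB SPL.
Then apply −20·log₁₀(8.3/2.0) = -12.361 dB → 88.31 dB SPL.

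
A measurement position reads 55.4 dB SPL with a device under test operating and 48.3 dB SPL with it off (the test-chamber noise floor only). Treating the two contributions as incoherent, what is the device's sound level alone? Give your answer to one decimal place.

54.5 dB SPL

Remove the background by subtracting linear intensities:
L_src = 10·log₁₀(10^(55.4/10) − 10^(48.3/10)) = 10·log₁₀(279100) = 54.5 dB SPL.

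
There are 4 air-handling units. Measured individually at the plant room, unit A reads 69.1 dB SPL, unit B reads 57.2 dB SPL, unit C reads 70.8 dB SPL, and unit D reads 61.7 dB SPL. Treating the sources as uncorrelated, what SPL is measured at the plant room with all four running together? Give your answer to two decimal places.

73.45 dB SPL

Incoherent sources sum as intensities:
L_total = 10·log₁₀(10^(69.1/10) + 10^(57.2/10) + 10^(70.8/10) + 10^(61.7/10)) = 10·log₁₀(22150000) = 73.45 dB SPL.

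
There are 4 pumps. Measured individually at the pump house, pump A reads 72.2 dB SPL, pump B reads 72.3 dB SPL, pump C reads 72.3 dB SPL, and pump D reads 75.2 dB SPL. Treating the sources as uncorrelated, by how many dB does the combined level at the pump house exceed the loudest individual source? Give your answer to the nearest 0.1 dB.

4.0 dB

Uncorrelated sources add in intensity (power), not in dB.
L_total = 10·log₁₀(10^(72.2/10) + 10^(72.3/10) + 10^(72.3/10) + 10^(75.2/10)) = 79.23 dB SPL.
Excess over the loudest (75.2 dB): 79.23 − 75.2 = 4.0 dB.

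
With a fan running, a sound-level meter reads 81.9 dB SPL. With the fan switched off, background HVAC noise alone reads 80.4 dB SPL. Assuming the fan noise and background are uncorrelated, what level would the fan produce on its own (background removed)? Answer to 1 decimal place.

76.6 dB SPL

Background correction is a power subtraction:
L_src = 10·log₁₀(10^(81.9/10) − 10^(80.4/10)) = 10·log₁₀(45230000) = 76.6 dB SPL.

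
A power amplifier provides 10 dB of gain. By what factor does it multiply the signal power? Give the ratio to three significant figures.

10.0

Power ratio = 10^(dB/10).
10^(10/10) = 10^(1.000) = 10.0.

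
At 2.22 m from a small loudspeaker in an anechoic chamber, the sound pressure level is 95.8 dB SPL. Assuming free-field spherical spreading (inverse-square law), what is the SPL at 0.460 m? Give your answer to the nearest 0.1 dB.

109.5 dB SPL

Inverse-square spreading gives ΔL = −20·log₁₀(d₂/d₁).
ΔL = −20·log₁₀(0.460/2.22) = 13.67 dB, so L₂ = 95.8 + (13.67) = 109.5 dB SPL.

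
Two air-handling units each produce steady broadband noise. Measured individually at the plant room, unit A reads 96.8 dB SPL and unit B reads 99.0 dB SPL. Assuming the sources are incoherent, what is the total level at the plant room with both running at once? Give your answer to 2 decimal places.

Uncorrelated sources add in intensity (power), not in dB.
L_total = 10·log₁₀(10^(96.8/10) + 10^(99.0/10)) = 10·log₁₀(12730000000) = 101.05 dB SPL.

101.05 dB SPL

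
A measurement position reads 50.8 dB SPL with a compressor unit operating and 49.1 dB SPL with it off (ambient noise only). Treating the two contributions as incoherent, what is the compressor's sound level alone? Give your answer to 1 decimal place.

Background correction is a power subtraction:
L_src = 10·log₁₀(10^(50.8/10) − 10^(49.1/10)) = 10·log₁₀(38940) = 45.9 dB SPL.

45.9 dB SPL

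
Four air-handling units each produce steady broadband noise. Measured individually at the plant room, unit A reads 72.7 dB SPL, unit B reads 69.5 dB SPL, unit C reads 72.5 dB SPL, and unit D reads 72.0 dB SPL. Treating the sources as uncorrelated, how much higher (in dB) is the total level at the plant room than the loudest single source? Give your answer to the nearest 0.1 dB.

Incoherent sources sum as intensities:
L_total = 10·log₁₀(10^(72.7/10) + 10^(69.5/10) + 10^(72.5/10) + 10^(72.0/10)) = 77.87 dB SPL.
Excess over the loudest (72.7 dB): 77.87 − 72.7 = 5.2 dB.

5.2 dB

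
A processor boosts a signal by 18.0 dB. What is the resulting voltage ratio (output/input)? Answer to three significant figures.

7.94

Voltage ratio = 10^(dB/20).
10^(18.0/20) = 10^(0.9000) = 7.94.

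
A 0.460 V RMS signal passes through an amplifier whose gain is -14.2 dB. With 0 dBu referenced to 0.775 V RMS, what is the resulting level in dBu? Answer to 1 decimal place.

-18.7 dBu

Input level: 20·log₁₀(0.460/0.775) = -4.53 dBu.
Output: -4.53 − 14.2 = -18.7 dBu.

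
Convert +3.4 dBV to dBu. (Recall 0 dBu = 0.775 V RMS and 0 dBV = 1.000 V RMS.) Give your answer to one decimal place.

The offset between the scales is 20·log₁₀(0.775/1.000) = −2.214 dB.
So dBu = +3.4 + 2.214 = +5.6 dBu.

+5.6 dBu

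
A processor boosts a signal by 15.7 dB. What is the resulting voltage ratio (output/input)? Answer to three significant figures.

6.10

Voltage ratio = 10^(dB/20).
10^(15.7/20) = 10^(0.7850) = 6.10.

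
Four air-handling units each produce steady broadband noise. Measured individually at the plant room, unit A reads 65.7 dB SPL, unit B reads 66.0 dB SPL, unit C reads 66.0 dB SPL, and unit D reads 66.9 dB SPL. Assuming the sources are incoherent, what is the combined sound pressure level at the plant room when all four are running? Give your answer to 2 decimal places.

Add the sources as powers (linear), then convert back to dB:
L_total = 10·log₁₀(10^(65.7/10) + 10^(66.0/10) + 10^(66.0/10) + 10^(66.9/10)) = 10·log₁₀(16580000) = 72.19 dB SPL.

72.19 dB SPL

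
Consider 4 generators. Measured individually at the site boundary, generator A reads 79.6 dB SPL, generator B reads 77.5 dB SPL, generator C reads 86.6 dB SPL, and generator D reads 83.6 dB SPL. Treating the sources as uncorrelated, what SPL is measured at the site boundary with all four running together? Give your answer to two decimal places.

89.21 dB SPL

Incoherent sources sum as intensities:
L_total = 10·log₁₀(10^(79.6/10) + 10^(77.5/10) + 10^(86.6/10) + 10^(83.6/10)) = 10·log₁₀(833600000) = 89.21 dB SPL.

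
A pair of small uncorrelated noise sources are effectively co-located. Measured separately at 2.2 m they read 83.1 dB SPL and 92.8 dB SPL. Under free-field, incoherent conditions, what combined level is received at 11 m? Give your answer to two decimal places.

79.26 dB SPL

Combined at 2.2 m: 10·log₁₀(10^(83.1/10)+10^(92.8/10)) = 93.242 dB SPL.
Then apply −20·log₁₀(11/2.2) = -13.979 dB → 79.26 dB SPL.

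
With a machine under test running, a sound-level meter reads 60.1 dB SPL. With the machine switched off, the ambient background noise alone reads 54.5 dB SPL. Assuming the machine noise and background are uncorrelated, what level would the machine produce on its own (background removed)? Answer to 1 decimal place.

Background correction is a power subtraction:
L_src = 10·log₁₀(10^(60.1/10) − 10^(54.5/10)) = 10·log₁₀(741500) = 58.7 dB SPL.

58.7 dB SPL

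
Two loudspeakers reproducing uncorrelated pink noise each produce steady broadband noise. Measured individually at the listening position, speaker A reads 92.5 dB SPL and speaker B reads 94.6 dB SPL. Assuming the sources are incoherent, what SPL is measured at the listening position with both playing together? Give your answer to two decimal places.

Uncorrelated sources add in intensity (power), not in dB.
L_total = 10·log₁₀(10^(92.5/10) + 10^(94.6/10)) = 10·log₁₀(4662000000) = 96.69 dB SPL.

96.69 dB SPL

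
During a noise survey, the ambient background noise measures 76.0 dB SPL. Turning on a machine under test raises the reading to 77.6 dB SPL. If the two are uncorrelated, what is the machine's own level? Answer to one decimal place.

Subtract intensities: L_src = 10·log₁₀(10^(L_total/10) − 10^(L_bg/10)).
L_src = 10·log₁₀(10^(77.6/10) − 10^(76.0/10)) = 10·log₁₀(17730000) = 72.5 dB SPL.

72.5 dB SPL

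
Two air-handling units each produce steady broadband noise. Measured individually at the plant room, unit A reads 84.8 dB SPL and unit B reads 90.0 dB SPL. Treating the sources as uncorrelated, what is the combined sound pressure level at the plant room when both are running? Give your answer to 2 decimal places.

91.15 dB SPL

Uncorrelated sources add in intensity (power), not in dB.
L_total = 10·log₁₀(10^(84.8/10) + 10^(90.0/10)) = 10·log₁₀(1302000000) = 91.15 dB SPL.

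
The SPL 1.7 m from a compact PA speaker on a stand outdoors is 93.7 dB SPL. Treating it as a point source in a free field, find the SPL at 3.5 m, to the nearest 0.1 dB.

Inverse-square spreading gives ΔL = −20·log₁₀(d₂/d₁).
ΔL = −20·log₁₀(3.5/1.7) = -6.27 dB, so L₂ = 93.7 + (-6.27) = 87.4 dB SPL.

87.4 dB SPL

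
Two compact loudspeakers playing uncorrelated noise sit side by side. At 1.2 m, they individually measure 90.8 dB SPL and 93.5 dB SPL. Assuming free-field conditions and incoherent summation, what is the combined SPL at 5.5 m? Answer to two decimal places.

Combined at 1.2 m: 10·log₁₀(10^(90.8/10)+10^(93.5/10)) = 95.367 dB SPL.
Then apply −20·log₁₀(5.5/1.2) = -13.224 dB → 82.14 dB SPL.

82.14 dB SPL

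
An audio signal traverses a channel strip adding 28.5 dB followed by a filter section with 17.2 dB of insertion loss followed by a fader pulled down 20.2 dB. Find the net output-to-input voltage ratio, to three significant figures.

0.359

Net gain = 28.5 + (−17.2) + (−20.2) = -8.9 dB.
Voltage ratio = 10^(-8.9/20) = 0.359.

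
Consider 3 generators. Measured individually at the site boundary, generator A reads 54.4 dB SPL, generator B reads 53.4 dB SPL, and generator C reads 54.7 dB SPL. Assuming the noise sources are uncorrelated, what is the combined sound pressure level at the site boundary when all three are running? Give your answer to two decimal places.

58.97 dB SPL

Uncorrelated sources add in intensity (power), not in dB.
L_total = 10·log₁₀(10^(54.4/10) + 10^(53.4/10) + 10^(54.7/10)) = 10·log₁₀(789300) = 58.97 dB SPL.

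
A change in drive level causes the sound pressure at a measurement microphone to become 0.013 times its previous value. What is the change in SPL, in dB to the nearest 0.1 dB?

Sound pressure is an amplitude quantity: ΔL = 20·log₁₀(p₂/p₁).
20·log₁₀(0.013) = -37.7 dB.

-37.7 dB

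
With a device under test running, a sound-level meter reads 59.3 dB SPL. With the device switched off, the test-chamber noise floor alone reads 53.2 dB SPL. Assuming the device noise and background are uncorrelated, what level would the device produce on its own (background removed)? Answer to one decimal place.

58.1 dB SPL

Remove the background by subtracting linear intensities:
L_src = 10·log₁₀(10^(59.3/10) − 10^(53.2/10)) = 10·log₁₀(642200) = 58.1 dB SPL.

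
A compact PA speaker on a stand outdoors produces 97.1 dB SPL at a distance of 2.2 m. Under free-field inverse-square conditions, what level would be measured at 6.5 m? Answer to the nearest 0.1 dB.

Free-field point source: level drops by 20·log₁₀ of the distance ratio.
ΔL = −20·log₁₀(6.5/2.2) = -9.41 dB, so L₂ = 97.1 + (-9.41) = 87.7 dB SPL.

87.7 dB SPL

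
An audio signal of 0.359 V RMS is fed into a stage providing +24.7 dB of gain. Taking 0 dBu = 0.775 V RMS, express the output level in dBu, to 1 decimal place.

Input level: 20·log₁₀(0.359/0.775) = -6.68 dBu.
Output: -6.68 + 24.7 = +18.0 dBu.

+18.0 dBu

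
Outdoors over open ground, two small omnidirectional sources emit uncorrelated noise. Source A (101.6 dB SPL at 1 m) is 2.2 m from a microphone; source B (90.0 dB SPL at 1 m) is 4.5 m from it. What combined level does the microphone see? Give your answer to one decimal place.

94.8 dB SPL

At the listener: L_A = 101.6 − 20·log₁₀(2.2) = 94.75 dB; L_B = 90.0 − 20·log₁₀(4.5) = 76.94 dB.
Combined: 10·log₁₀(10^(94.75/10)+10^(76.94/10)) = 94.8 dB SPL.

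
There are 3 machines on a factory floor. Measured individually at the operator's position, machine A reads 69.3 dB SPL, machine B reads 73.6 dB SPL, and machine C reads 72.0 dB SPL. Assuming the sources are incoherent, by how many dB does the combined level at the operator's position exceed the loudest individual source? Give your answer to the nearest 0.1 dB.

3.1 dB

Incoherent sources sum as intensities:
L_total = 10·log₁₀(10^(69.3/10) + 10^(73.6/10) + 10^(72.0/10)) = 76.75 dB SPL.
Excess over the loudest (73.6 dB): 76.75 − 73.6 = 3.1 dB.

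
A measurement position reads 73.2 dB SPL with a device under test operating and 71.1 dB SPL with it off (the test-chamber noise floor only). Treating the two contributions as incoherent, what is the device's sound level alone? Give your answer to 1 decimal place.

69.0 dB SPL

Remove the background by subtracting linear intensities:
L_src = 10·log₁₀(10^(73.2/10) − 10^(71.1/10)) = 10·log₁₀(8010000) = 69.0 dB SPL.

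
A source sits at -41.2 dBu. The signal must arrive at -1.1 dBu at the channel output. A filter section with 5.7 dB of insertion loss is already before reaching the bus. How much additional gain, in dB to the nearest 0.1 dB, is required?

The required make-up gain is the shortfall in the dB sum.
G = -1.1 − (-41.2) + 5.7 = 45.8 dB.

45.8 dB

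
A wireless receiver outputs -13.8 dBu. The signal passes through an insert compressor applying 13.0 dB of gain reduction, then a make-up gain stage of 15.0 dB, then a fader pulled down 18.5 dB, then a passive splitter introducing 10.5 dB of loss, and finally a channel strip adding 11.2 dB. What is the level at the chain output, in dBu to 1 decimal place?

-29.6 dBu

Gain stages sum in dB:
-13.8 − 13.0 + 15.0 − 18.5 − 10.5 + 11.2 = -29.6 dBu.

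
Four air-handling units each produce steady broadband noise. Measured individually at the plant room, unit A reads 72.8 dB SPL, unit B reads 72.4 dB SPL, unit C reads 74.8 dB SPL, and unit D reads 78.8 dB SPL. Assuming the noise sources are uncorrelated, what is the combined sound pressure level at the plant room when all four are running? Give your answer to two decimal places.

81.54 dB SPL

Incoherent sources sum as intensities:
L_total = 10·log₁₀(10^(72.8/10) + 10^(72.4/10) + 10^(74.8/10) + 10^(78.8/10)) = 10·log₁₀(142500000) = 81.54 dB SPL.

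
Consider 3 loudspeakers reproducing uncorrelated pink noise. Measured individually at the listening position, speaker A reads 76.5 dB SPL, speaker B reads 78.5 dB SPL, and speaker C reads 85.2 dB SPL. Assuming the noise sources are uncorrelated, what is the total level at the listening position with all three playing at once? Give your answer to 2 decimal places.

86.50 dB SPL

Uncorrelated sources add in intensity (power), not in dB.
L_total = 10·log₁₀(10^(76.5/10) + 10^(78.5/10) + 10^(85.2/10)) = 10·log₁₀(446600000) = 86.50 dB SPL.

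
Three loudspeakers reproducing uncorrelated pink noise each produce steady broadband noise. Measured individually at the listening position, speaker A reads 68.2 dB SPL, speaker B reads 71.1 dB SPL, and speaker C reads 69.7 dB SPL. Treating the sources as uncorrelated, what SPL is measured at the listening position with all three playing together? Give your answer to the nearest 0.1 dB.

74.6 dB SPL

Incoherent sources sum as intensities:
L_total = 10·log₁₀(10^(68.2/10) + 10^(71.1/10) + 10^(69.7/10)) = 10·log₁₀(28820000) = 74.6 dB SPL.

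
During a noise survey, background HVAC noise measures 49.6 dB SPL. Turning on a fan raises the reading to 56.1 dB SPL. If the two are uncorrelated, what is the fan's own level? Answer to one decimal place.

55.0 dB SPL

Subtract intensities: L_src = 10·log₁₀(10^(L_total/10) − 10^(L_bg/10)).
L_src = 10·log₁₀(10^(56.1/10) − 10^(49.6/10)) = 10·log₁₀(316200) = 55.0 dB SPL.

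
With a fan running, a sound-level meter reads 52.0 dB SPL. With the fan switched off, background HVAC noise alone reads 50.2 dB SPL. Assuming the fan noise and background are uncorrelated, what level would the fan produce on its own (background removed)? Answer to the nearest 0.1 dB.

47.3 dB SPL

Background correction is a power subtraction:
L_src = 10·log₁₀(10^(52.0/10) − 10^(50.2/10)) = 10·log₁₀(53780) = 47.3 dB SPL.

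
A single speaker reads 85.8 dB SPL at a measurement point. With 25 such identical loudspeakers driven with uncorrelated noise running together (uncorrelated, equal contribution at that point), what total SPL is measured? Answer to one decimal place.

99.8 dB SPL

25 equal incoherent sources raise the level by 10·log₁₀(25) = 13.98 dB.
L_total = 85.8 + 13.98 = 99.8 dB SPL.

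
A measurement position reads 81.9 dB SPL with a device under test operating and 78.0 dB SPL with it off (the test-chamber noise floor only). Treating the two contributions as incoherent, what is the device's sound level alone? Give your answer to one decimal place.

79.6 dB SPL

Remove the background by subtracting linear intensities:
L_src = 10·log₁₀(10^(81.9/10) − 10^(78.0/10)) = 10·log₁₀(91790000) = 79.6 dB SPL.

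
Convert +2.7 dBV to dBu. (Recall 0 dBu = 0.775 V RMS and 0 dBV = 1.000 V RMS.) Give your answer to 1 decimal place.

+4.9 dBu

The offset between the scales is 20·log₁₀(0.775/1.000) = −2.214 dB.
So dBu = +2.7 + 2.214 = +4.9 dBu.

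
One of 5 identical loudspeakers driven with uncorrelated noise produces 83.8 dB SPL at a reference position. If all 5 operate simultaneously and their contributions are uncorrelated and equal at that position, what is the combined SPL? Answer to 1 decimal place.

90.8 dB SPL

5 equal incoherent sources raise the level by 10·log₁₀(5) = 6.99 dB.
L_total = 83.8 + 6.99 = 90.8 dB SPL.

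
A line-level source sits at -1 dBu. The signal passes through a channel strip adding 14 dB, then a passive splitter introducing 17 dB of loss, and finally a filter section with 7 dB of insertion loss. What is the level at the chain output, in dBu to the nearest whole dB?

Gain stages sum in dB:
-1 + 14 − 17 − 7 = -11 dBu.

-11 dBu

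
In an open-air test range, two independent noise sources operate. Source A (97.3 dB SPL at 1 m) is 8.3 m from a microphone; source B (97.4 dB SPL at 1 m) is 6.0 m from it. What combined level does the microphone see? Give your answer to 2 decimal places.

83.63 dB SPL

At the listener: L_A = 97.3 − 20·log₁₀(8.3) = 78.918 dB; L_B = 97.4 − 20·log₁₀(6.0) = 81.837 dB.
Combined: 10·log₁₀(10^(78.918/10)+10^(81.837/10)) = 83.63 dB SPL.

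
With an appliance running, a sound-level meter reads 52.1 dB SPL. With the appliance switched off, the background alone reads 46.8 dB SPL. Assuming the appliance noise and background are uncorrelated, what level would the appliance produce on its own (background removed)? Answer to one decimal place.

50.6 dB SPL

Background correction is a power subtraction:
L_src = 10·log₁₀(10^(52.1/10) − 10^(46.8/10)) = 10·log₁₀(114300) = 50.6 dB SPL.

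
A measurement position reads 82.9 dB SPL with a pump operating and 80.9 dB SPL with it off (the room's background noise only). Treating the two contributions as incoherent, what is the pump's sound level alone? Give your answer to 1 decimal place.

Remove the background by subtracting linear intensities:
L_src = 10·log₁₀(10^(82.9/10) − 10^(80.9/10)) = 10·log₁₀(71960000) = 78.6 dB SPL.

78.6 dB SPL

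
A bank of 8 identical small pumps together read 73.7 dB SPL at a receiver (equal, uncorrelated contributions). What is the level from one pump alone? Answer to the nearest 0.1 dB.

8 equal incoherent sources add 10·log₁₀(8) = 9.03 dB over one source.
L_one = 73.7 − 9.03 = 64.7 dB SPL.

64.7 dB SPL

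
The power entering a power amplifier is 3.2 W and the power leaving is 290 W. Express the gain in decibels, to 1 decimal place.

19.6 dB

Power is a power quantity, so gain = 10·log₁₀(P_out/P_in).
10·log₁₀(290/3.2) = 10·log₁₀(90.62) = 19.6 dB.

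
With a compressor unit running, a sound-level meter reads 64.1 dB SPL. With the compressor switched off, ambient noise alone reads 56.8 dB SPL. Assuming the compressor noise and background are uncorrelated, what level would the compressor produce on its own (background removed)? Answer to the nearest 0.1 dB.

Background correction is a power subtraction:
L_src = 10·log₁₀(10^(64.1/10) − 10^(56.8/10)) = 10·log₁₀(2092000) = 63.2 dB SPL.

63.2 dB SPL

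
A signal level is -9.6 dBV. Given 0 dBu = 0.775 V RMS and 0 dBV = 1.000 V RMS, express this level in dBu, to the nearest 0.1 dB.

-7.4 dBu

The offset between the scales is 20·log₁₀(0.775/1.000) = −2.214 dB.
So dBu = -9.6 + 2.214 = -7.4 dBu.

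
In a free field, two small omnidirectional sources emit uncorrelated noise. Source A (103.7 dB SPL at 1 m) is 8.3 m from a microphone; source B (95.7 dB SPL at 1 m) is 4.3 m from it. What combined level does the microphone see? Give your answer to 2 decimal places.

At the listener: L_A = 103.7 − 20·log₁₀(8.3) = 85.318 dB; L_B = 95.7 − 20·log₁₀(4.3) = 83.031 dB.
Combined: 10·log₁₀(10^(85.318/10)+10^(83.031/10)) = 87.33 dB SPL.

87.33 dB SPL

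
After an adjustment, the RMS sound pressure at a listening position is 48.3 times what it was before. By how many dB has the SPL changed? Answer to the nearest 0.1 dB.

33.7 dB

SPL change from a pressure ratio uses the 20·log₁₀ form:
20·log₁₀(48.3) = 33.7 dB.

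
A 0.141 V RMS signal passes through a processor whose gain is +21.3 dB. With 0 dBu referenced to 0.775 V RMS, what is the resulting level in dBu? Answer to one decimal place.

+6.5 dBu

Input level: 20·log₁₀(0.141/0.775) = -14.80 dBu.
Output: -14.80 + 21.3 = +6.5 dBu.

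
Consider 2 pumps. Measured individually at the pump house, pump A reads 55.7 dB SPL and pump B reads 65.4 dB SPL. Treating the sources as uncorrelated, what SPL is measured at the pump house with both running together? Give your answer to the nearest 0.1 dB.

Uncorrelated sources add in intensity (power), not in dB.
L_total = 10·log₁₀(10^(55.7/10) + 10^(65.4/10)) = 10·log₁₀(3839000) = 65.8 dB SPL.

65.8 dB SPL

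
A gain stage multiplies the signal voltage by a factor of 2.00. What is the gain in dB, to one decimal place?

Voltage is an amplitude quantity, so gain = 20·log₁₀(V_out/V_in).
20·log₁₀(2.00) = 6.0 dB.

6.0 dB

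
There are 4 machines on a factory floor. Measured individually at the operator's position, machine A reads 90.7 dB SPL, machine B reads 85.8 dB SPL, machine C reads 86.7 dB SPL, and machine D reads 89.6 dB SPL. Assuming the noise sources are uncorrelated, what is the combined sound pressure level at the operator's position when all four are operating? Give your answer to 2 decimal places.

94.68 dB SPL

Incoherent sources sum as intensities:
L_total = 10·log₁₀(10^(90.7/10) + 10^(85.8/10) + 10^(86.7/10) + 10^(89.6/10)) = 10·log₁₀(2935000000) = 94.68 dB SPL.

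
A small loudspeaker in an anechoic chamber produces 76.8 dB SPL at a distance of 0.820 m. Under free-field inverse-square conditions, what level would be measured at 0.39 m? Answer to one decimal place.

Free-field point source: level drops by 20·log₁₀ of the distance ratio.
ΔL = −20·log₁₀(0.39/0.820) = 6.45 dB, so L₂ = 76.8 + (6.45) = 83.3 dB SPL.

83.3 dB SPL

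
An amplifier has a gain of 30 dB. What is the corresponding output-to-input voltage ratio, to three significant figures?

31.6

Voltage ratio = 10^(dB/20).
10^(30/20) = 10^(1.500) = 31.6.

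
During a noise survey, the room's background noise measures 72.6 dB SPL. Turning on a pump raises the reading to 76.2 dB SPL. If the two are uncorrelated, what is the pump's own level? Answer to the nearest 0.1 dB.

73.7 dB SPL

Subtract intensities: L_src = 10·log₁₀(10^(L_total/10) − 10^(L_bg/10)).
L_src = 10·log₁₀(10^(76.2/10) − 10^(72.6/10)) = 10·log₁₀(23490000) = 73.7 dB SPL.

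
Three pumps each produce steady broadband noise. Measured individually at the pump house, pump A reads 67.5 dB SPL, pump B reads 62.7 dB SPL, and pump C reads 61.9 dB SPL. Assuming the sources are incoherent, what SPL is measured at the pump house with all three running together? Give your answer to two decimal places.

Uncorrelated sources add in intensity (power), not in dB.
L_total = 10·log₁₀(10^(67.5/10) + 10^(62.7/10) + 10^(61.9/10)) = 10·log₁₀(9034000) = 69.56 dB SPL.

69.56 dB SPL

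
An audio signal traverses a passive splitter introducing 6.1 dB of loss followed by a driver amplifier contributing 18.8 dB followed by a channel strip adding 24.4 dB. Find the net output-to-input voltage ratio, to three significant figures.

71.6

Net gain = (−6.1) + 18.8 + 24.4 = 37.1 dB.
Voltage ratio = 10^(37.1/20) = 71.6.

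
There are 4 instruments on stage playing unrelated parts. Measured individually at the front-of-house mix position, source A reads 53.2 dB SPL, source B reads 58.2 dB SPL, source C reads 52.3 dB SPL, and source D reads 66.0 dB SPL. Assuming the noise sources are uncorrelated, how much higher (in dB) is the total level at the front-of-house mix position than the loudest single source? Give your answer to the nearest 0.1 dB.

Uncorrelated sources add in intensity (power), not in dB.
L_total = 10·log₁₀(10^(53.2/10) + 10^(58.2/10) + 10^(52.3/10) + 10^(66.0/10)) = 67.01 dB SPL.
Excess over the loudest (66.0 dB): 67.01 − 66.0 = 1.0 dB.

1.0 dB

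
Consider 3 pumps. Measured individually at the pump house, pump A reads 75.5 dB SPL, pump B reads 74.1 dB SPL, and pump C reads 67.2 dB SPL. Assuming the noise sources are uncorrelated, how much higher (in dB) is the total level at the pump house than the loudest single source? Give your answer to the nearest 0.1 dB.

Incoherent sources sum as intensities:
L_total = 10·log₁₀(10^(75.5/10) + 10^(74.1/10) + 10^(67.2/10)) = 78.22 dB SPL.
Excess over the loudest (75.5 dB): 78.22 − 75.5 = 2.7 dB.

2.7 dB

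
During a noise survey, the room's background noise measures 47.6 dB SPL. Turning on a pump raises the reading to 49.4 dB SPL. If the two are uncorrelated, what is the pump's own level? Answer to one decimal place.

Background correction is a power subtraction:
L_src = 10·log₁₀(10^(49.4/10) − 10^(47.6/10)) = 10·log₁₀(29550) = 44.7 dB SPL.

44.7 dB SPL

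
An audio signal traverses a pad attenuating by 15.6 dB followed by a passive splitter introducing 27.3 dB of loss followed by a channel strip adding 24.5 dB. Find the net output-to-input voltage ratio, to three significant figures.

Net gain = (−15.6) + (−27.3) + 24.5 = -18.4 dB.
Voltage ratio = 10^(-18.4/20) = 0.120.

0.120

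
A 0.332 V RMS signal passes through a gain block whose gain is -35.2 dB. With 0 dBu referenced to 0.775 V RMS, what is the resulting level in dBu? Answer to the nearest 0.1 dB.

Input level: 20·log₁₀(0.332/0.775) = -7.36 dBu.
Output: -7.36 − 35.2 = -42.6 dBu.

-42.6 dBu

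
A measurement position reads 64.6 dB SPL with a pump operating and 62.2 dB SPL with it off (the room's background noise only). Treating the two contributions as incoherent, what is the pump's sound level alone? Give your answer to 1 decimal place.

60.9 dB SPL

Background correction is a power subtraction:
L_src = 10·log₁₀(10^(64.6/10) − 10^(62.2/10)) = 10·log₁₀(1224000) = 60.9 dB SPL.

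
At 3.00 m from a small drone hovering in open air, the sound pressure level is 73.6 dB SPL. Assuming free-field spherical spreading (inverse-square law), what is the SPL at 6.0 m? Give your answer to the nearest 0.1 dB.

67.6 dB SPL

Free-field point source: level drops by 20·log₁₀ of the distance ratio.
ΔL = −20·log₁₀(6.0/3.00) = -6.02 dB, so L₂ = 73.6 + (-6.02) = 67.6 dB SPL.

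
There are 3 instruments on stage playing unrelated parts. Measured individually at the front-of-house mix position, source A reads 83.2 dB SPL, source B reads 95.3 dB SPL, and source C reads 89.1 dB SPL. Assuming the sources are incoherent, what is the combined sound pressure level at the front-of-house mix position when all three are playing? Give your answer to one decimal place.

96.4 dB SPL

Uncorrelated sources add in intensity (power), not in dB.
L_total = 10·log₁₀(10^(83.2/10) + 10^(95.3/10) + 10^(89.1/10)) = 10·log₁₀(4410000000) = 96.4 dB SPL.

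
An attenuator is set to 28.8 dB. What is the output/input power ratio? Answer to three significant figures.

0.00132

Power ratio = 10^(dB/10).
10^(-28.8/10) = 10^(-2.880) = 0.00132.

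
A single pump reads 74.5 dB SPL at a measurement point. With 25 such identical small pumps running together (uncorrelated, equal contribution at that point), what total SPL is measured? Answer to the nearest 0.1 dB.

25 equal incoherent sources raise the level by 10·log₁₀(25) = 13.98 dB.
L_total = 74.5 + 13.98 = 88.5 dB SPL.

88.5 dB SPL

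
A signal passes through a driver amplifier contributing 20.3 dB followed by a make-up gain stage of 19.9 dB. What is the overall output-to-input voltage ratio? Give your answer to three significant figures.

Net gain = 20.3 + 19.9 = 40.2 dB.
Voltage ratio = 10^(40.2/20) = 102.

102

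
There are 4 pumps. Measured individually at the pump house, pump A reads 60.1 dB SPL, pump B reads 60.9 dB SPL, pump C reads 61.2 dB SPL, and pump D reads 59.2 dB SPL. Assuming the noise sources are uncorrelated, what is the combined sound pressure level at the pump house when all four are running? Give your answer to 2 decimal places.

Incoherent sources sum as intensities:
L_total = 10·log₁₀(10^(60.1/10) + 10^(60.9/10) + 10^(61.2/10) + 10^(59.2/10)) = 10·log₁₀(4404000) = 66.44 dB SPL.

66.44 dB SPL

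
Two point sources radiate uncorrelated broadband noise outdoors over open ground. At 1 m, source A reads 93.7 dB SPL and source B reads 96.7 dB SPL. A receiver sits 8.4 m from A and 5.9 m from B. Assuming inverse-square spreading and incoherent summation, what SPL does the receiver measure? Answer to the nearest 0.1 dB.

82.2 dB SPL

At the listener: L_A = 93.7 − 20·log₁₀(8.4) = 75.21 dB; L_B = 96.7 − 20·log₁₀(5.9) = 81.28 dB.
Combined: 10·log₁₀(10^(75.21/10)+10^(81.28/10)) = 82.2 dB SPL.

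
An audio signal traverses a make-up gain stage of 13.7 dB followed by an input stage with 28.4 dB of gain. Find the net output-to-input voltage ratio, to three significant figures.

Net gain = 13.7 + 28.4 = 42.1 dB.
Voltage ratio = 10^(42.1/20) = 127.

127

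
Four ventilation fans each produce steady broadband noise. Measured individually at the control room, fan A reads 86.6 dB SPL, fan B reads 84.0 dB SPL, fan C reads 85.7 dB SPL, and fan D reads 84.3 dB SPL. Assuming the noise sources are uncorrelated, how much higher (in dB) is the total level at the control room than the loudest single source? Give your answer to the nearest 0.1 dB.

4.7 dB

Add the sources as powers (linear), then convert back to dB:
L_total = 10·log₁₀(10^(86.6/10) + 10^(84.0/10) + 10^(85.7/10) + 10^(84.3/10)) = 91.30 dB SPL.
Excess over the loudest (86.6 dB): 91.30 − 86.6 = 4.7 dB.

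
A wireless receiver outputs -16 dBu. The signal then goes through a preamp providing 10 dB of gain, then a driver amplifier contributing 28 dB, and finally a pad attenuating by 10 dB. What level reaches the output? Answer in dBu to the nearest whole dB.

+12 dBu

In dB, series stages simply add:
-16 + 10 + 28 − 10 = +12 dBu.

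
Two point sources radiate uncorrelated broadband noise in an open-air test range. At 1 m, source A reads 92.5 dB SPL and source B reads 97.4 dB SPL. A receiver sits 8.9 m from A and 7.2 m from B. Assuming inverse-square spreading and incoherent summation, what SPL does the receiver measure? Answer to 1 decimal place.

81.1 dB SPL

At the listener: L_A = 92.5 − 20·log₁₀(8.9) = 73.51 dB; L_B = 97.4 − 20·log₁₀(7.2) = 80.25 dB.
Combined: 10·log₁₀(10^(73.51/10)+10^(80.25/10)) = 81.1 dB SPL.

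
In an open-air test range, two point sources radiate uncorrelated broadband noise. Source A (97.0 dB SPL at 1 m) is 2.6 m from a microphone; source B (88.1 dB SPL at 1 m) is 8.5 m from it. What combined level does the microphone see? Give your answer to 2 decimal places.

88.75 dB SPL

At the listener: L_A = 97.0 − 20·log₁₀(2.6) = 88.701 dB; L_B = 88.1 − 20·log₁₀(8.5) = 69.512 dB.
Combined: 10·log₁₀(10^(88.701/10)+10^(69.512/10)) = 88.75 dB SPL.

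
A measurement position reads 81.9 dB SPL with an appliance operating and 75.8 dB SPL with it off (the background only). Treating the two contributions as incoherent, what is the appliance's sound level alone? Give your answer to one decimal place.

80.7 dB SPL

Remove the background by subtracting linear intensities:
L_src = 10·log₁₀(10^(81.9/10) − 10^(75.8/10)) = 10·log₁₀(116900000) = 80.7 dB SPL.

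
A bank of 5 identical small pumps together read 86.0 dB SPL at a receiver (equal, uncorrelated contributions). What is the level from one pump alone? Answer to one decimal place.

79.0 dB SPL

5 equal incoherent sources add 10·log₁₀(5) = 6.99 dB over one source.
L_one = 86.0 − 6.99 = 79.0 dB SPL.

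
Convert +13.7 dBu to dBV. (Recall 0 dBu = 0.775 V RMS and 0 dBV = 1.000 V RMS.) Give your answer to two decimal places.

The offset between the scales is 20·log₁₀(0.775/1.000) = −2.214 dB.
So dBV = +13.7 − 2.214 = +11.49 dBV.

+11.49 dBV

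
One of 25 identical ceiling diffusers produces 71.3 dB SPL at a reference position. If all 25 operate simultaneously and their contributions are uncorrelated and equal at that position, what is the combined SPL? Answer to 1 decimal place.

85.3 dB SPL

25 equal incoherent sources raise the level by 10·log₁₀(25) = 13.98 dB.
L_total = 71.3 + 13.98 = 85.3 dB SPL.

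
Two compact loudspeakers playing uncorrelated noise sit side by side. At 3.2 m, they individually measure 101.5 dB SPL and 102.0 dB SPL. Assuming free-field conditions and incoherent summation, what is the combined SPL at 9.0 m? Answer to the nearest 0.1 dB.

Combined at 3.2 m: 10·log₁₀(10^(101.5/10)+10^(102.0/10)) = 104.77 dB SPL.
Then apply −20·log₁₀(9.0/3.2) = -8.98 dB → 95.8 dB SPL.

95.8 dB SPL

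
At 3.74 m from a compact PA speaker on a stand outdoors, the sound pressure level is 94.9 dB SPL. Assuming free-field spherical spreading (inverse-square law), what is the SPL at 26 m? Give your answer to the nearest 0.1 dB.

78.1 dB SPL

Free-field point source: level drops by 20·log₁₀ of the distance ratio.
ΔL = −20·log₁₀(26/3.74) = -16.84 dB, so L₂ = 94.9 + (-16.84) = 78.1 dB SPL.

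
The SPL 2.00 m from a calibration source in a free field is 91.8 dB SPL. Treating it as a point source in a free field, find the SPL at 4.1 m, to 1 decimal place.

For a point source in a free field, ΔL = −20·log₁₀(d₂/d₁).
ΔL = −20·log₁₀(4.1/2.00) = -6.24 dB, so L₂ = 91.8 + (-6.24) = 85.6 dB SPL.

85.6 dB SPL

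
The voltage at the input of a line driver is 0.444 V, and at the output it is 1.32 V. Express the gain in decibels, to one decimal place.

Voltage is an amplitude quantity, so gain = 20·log₁₀(V_out/V_in).
20·log₁₀(1.32/0.444) = 20·log₁₀(2.973) = 9.5 dB.

9.5 dB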